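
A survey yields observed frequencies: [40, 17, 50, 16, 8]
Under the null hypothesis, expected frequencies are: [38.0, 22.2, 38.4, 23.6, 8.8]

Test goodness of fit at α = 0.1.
Chi-square goodness of fit test:
H₀: observed counts match expected distribution
H₁: observed counts differ from expected distribution
df = k - 1 = 4
χ² = Σ(O - E)²/E
   = (40 - 38.0)²/38.0 + (17 - 22.2)²/22.2 + (50 - 38.4)²/38.4 + (16 - 23.6)²/23.6 + (8 - 8.8)²/8.8
   = 0.105 + 1.218 + 3.504 + 2.447 + 0.073
   = 7.35
p-value = 0.1186

Since p-value > α = 0.1, we fail to reject H₀.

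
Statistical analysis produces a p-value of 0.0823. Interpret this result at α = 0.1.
Since p = 0.0823 < α = 0.1, reject H₀.
There is sufficient evidence to reject the null hypothesis; the result is statistically significant at the 0.1 level.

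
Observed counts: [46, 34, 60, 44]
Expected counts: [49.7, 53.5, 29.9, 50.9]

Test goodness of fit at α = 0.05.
Chi-square goodness of fit test:
H₀: observed counts match expected distribution
H₁: observed counts differ from expected distribution
df = k - 1 = 3
χ² = Σ(O - E)²/E
   = (46 - 49.7)²/49.7 + (34 - 53.5)²/53.5 + (60 - 29.9)²/29.9 + (44 - 50.9)²/50.9
   = 0.275 + 7.107 + 30.301 + 0.935
   = 38.62
p-value < 0.0001

Since p-value < α = 0.05, we reject H₀.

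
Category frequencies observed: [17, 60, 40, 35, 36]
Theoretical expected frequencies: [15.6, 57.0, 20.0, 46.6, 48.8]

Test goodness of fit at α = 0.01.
Chi-square goodness of fit test:
H₀: observed counts match expected distribution
H₁: observed counts differ from expected distribution
df = k - 1 = 4
χ² = Σ(O - E)²/E
   = (17 - 15.6)²/15.6 + (60 - 57.0)²/57.0 + (40 - 20.0)²/20.0 + (35 - 46.6)²/46.6 + (36 - 48.8)²/48.8
   = 0.126 + 0.158 + 20.000 + 2.888 + 3.357
   = 26.53
p-value < 0.0001

Since p-value < α = 0.01, we reject H₀.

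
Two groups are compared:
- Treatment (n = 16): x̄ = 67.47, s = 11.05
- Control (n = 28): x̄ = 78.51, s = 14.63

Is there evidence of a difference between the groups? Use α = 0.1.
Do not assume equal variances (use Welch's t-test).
Welch's two-sample t-test:
H₀: μ₁ = μ₂
H₁: μ₁ ≠ μ₂
s₁²/n₁ = 11.05²/16 = 7.6314,  s₂²/n₂ = 14.63²/28 = 7.6442
SE = √(s₁²/n₁ + s₂²/n₂) = √(7.6314 + 7.6442) = 3.9084
df (Welch-Satterthwaite) = (s₁²/n₁ + s₂²/n₂)² / [(s₁²/n₁)²/(n₁-1) + (s₂²/n₂)²/(n₂-1)] ≈ 38.59
t = (x̄₁ - x̄₂) / SE = (67.47 - 78.51) / 3.9084 = -11.04 / 3.9084 = -2.825
p-value = 0.0075

Since p-value < α = 0.1, we reject H₀.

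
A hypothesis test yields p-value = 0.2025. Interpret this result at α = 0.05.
Since p = 0.2025 > α = 0.05, fail to reject H₀.
There is insufficient evidence to reject the null hypothesis; the result is not statistically significant at the 0.05 level.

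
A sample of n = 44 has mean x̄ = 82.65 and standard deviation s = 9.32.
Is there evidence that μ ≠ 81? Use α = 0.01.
One-sample t-test:
H₀: μ = 81
H₁: μ ≠ 81
df = n - 1 = 43
t = (x̄ - μ₀) / (s/√n) = (82.65 - 81) / (9.32/√44) = 1.174
p-value = 0.2467

Since p-value > α = 0.01, we fail to reject H₀.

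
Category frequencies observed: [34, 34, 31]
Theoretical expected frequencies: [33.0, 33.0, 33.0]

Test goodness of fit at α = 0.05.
Chi-square goodness of fit test:
H₀: observed counts match expected distribution
H₁: observed counts differ from expected distribution
df = k - 1 = 2
χ² = Σ(O - E)²/E
   = (34 - 33.0)²/33.0 + (34 - 33.0)²/33.0 + (31 - 33.0)²/33.0
   = 0.030 + 0.030 + 0.121
   = 0.18
p-value = 0.9131

Since p-value > α = 0.05, we fail to reject H₀.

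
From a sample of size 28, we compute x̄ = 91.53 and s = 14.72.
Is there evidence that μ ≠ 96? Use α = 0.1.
One-sample t-test:
H₀: μ = 96
H₁: μ ≠ 96
df = n - 1 = 27
t = (x̄ - μ₀) / (s/√n) = (91.53 - 96) / (14.72/√28) = -1.607
p-value = 0.1197

Since p-value > α = 0.1, we fail to reject H₀.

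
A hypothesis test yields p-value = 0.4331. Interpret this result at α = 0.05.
Since p = 0.4331 > α = 0.05, fail to reject H₀.
There is insufficient evidence to reject the null hypothesis; the result is not statistically significant at the 0.05 level.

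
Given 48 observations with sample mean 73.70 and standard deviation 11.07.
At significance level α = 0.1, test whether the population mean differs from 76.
One-sample t-test:
H₀: μ = 76
H₁: μ ≠ 76
df = n - 1 = 47
t = (x̄ - μ₀) / (s/√n) = (73.70 - 76) / (11.07/√48) = -1.439
p-value = 0.1566

Since p-value > α = 0.1, we fail to reject H₀.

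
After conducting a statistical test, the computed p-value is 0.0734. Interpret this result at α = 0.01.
Since p = 0.0734 > α = 0.01, fail to reject H₀.
There is insufficient evidence to reject the null hypothesis; the result is not statistically significant at the 0.01 level.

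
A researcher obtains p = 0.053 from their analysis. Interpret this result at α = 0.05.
Since p = 0.053 > α = 0.05, fail to reject H₀.
There is insufficient evidence to reject the null hypothesis; the result is not statistically significant at the 0.05 level.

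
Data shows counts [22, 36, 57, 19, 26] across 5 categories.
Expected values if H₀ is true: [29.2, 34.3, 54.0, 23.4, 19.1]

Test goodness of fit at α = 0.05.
Chi-square goodness of fit test:
H₀: observed counts match expected distribution
H₁: observed counts differ from expected distribution
df = k - 1 = 4
χ² = Σ(O - E)²/E
   = (22 - 29.2)²/29.2 + (36 - 34.3)²/34.3 + (57 - 54.0)²/54.0 + (19 - 23.4)²/23.4 + (26 - 19.1)²/19.1
   = 1.775 + 0.084 + 0.167 + 0.827 + 2.493
   = 5.35
p-value = 0.2536

Since p-value > α = 0.05, we fail to reject H₀.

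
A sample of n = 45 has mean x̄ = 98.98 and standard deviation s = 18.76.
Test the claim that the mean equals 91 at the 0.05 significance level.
One-sample t-test:
H₀: μ = 91
H₁: μ ≠ 91
df = n - 1 = 44
t = (x̄ - μ₀) / (s/√n) = (98.98 - 91) / (18.76/√45) = 2.853
p-value = 0.0066

Since p-value < α = 0.05, we reject H₀.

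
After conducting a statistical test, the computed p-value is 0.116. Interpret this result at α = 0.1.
Since p = 0.116 > α = 0.1, fail to reject H₀.
There is insufficient evidence to reject the null hypothesis; the result is not statistically significant at the 0.1 level.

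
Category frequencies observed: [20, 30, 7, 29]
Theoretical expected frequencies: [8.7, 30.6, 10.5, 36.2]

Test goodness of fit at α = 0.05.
Chi-square goodness of fit test:
H₀: observed counts match expected distribution
H₁: observed counts differ from expected distribution
df = k - 1 = 3
χ² = Σ(O - E)²/E
   = (20 - 8.7)²/8.7 + (30 - 30.6)²/30.6 + (7 - 10.5)²/10.5 + (29 - 36.2)²/36.2
   = 14.677 + 0.012 + 1.167 + 1.432
   = 17.29
p-value = 0.0006

Since p-value < α = 0.05, we reject H₀.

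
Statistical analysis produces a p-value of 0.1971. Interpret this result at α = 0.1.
Since p = 0.1971 > α = 0.1, fail to reject H₀.
There is insufficient evidence to reject the null hypothesis; the result is not statistically significant at the 0.1 level.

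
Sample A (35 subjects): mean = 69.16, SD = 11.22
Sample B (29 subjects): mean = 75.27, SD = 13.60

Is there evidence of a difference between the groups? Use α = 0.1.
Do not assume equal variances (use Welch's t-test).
Welch's two-sample t-test:
H₀: μ₁ = μ₂
H₁: μ₁ ≠ μ₂
s₁²/n₁ = 11.22²/35 = 3.5968,  s₂²/n₂ = 13.60²/29 = 6.3779
SE = √(s₁²/n₁ + s₂²/n₂) = √(3.5968 + 6.3779) = 3.1583
df (Welch-Satterthwaite) = (s₁²/n₁ + s₂²/n₂)² / [(s₁²/n₁)²/(n₁-1) + (s₂²/n₂)²/(n₂-1)] ≈ 54.27
t = (x̄₁ - x̄₂) / SE = (69.16 - 75.27) / 3.1583 = -6.11 / 3.1583 = -1.935
p-value = 0.0583

Since p-value < α = 0.1, we reject H₀.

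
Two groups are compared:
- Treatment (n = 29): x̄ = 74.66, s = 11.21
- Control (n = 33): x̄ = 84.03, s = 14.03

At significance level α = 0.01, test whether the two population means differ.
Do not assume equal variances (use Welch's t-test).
Welch's two-sample t-test:
H₀: μ₁ = μ₂
H₁: μ₁ ≠ μ₂
s₁²/n₁ = 11.21²/29 = 4.3332,  s₂²/n₂ = 14.03²/33 = 5.9649
SE = √(s₁²/n₁ + s₂²/n₂) = √(4.3332 + 5.9649) = 3.2091
df (Welch-Satterthwaite) = (s₁²/n₁ + s₂²/n₂)² / [(s₁²/n₁)²/(n₁-1) + (s₂²/n₂)²/(n₂-1)] ≈ 59.50
t = (x̄₁ - x̄₂) / SE = (74.66 - 84.03) / 3.2091 = -9.37 / 3.2091 = -2.920
p-value = 0.0049

Since p-value < α = 0.01, we reject H₀.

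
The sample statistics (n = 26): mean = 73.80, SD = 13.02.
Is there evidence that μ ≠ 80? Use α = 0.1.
One-sample t-test:
H₀: μ = 80
H₁: μ ≠ 80
df = n - 1 = 25
t = (x̄ - μ₀) / (s/√n) = (73.80 - 80) / (13.02/√26) = -2.428
p-value = 0.0227

Since p-value < α = 0.1, we reject H₀.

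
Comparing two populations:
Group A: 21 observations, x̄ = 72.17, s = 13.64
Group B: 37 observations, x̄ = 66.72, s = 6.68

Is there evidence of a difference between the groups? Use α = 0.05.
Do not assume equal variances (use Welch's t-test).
Welch's two-sample t-test:
H₀: μ₁ = μ₂
H₁: μ₁ ≠ μ₂
s₁²/n₁ = 13.64²/21 = 8.8595,  s₂²/n₂ = 6.68²/37 = 1.2060
SE = √(s₁²/n₁ + s₂²/n₂) = √(8.8595 + 1.2060) = 3.1726
df (Welch-Satterthwaite) = (s₁²/n₁ + s₂²/n₂)² / [(s₁²/n₁)²/(n₁-1) + (s₂²/n₂)²/(n₂-1)] ≈ 25.55
t = (x̄₁ - x̄₂) / SE = (72.17 - 66.72) / 3.1726 = 5.45 / 3.1726 = 1.718
p-value = 0.0979

Since p-value > α = 0.05, we fail to reject H₀.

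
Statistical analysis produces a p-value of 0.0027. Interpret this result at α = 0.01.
Since p = 0.0027 < α = 0.01, reject H₀.
There is sufficient evidence to reject the null hypothesis; the result is statistically significant at the 0.01 level.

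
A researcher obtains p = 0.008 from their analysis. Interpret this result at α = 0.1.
Since p = 0.008 < α = 0.1, reject H₀.
There is sufficient evidence to reject the null hypothesis; the result is statistically significant at the 0.1 level.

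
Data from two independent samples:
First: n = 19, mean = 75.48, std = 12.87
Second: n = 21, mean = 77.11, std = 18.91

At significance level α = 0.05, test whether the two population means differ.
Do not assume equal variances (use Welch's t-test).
Welch's two-sample t-test:
H₀: μ₁ = μ₂
H₁: μ₁ ≠ μ₂
s₁²/n₁ = 12.87²/19 = 8.7177,  s₂²/n₂ = 18.91²/21 = 17.0280
SE = √(s₁²/n₁ + s₂²/n₂) = √(8.7177 + 17.0280) = 5.0740
df (Welch-Satterthwaite) = (s₁²/n₁ + s₂²/n₂)² / [(s₁²/n₁)²/(n₁-1) + (s₂²/n₂)²/(n₂-1)] ≈ 35.41
t = (x̄₁ - x̄₂) / SE = (75.48 - 77.11) / 5.0740 = -1.63 / 5.0740 = -0.321
p-value = 0.7499

Since p-value > α = 0.05, we fail to reject H₀.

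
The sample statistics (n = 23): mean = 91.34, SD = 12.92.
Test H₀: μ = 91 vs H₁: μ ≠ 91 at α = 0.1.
One-sample t-test:
H₀: μ = 91
H₁: μ ≠ 91
df = n - 1 = 22
t = (x̄ - μ₀) / (s/√n) = (91.34 - 91) / (12.92/√23) = 0.126
p-value = 0.9007

Since p-value > α = 0.1, we fail to reject H₀.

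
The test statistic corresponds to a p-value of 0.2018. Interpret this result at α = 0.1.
Since p = 0.2018 > α = 0.1, fail to reject H₀.
There is insufficient evidence to reject the null hypothesis; the result is not statistically significant at the 0.1 level.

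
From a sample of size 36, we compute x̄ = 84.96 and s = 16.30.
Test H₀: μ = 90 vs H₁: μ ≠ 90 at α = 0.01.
One-sample t-test:
H₀: μ = 90
H₁: μ ≠ 90
df = n - 1 = 35
t = (x̄ - μ₀) / (s/√n) = (84.96 - 90) / (16.30/√36) = -1.855
p-value = 0.0720

Since p-value > α = 0.01, we fail to reject H₀.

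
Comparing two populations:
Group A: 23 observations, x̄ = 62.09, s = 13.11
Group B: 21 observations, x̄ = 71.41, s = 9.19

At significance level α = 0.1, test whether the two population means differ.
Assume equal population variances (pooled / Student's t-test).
Student's two-sample t-test (equal variances):
H₀: μ₁ = μ₂
H₁: μ₁ ≠ μ₂
df = n₁ + n₂ - 2 = 42
Pooled variance s_p² = [(n₁-1)s₁² + (n₂-1)s₂²] / (n₁ + n₂ - 2) = [(22)(13.11²) + (20)(9.19²)] / 42 = 130.2454
SE = √(s_p²(1/n₁ + 1/n₂)) = √(130.2454 × (1/23 + 1/21)) = 3.4446
t = (x̄₁ - x̄₂) / SE = (62.09 - 71.41) / 3.4446 = -9.32 / 3.4446 = -2.706
p-value = 0.0098

Since p-value < α = 0.1, we reject H₀.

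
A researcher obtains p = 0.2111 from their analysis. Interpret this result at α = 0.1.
Since p = 0.2111 > α = 0.1, fail to reject H₀.
There is insufficient evidence to reject the null hypothesis; the result is not statistically significant at the 0.1 level.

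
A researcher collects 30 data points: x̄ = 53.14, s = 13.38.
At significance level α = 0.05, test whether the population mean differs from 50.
One-sample t-test:
H₀: μ = 50
H₁: μ ≠ 50
df = n - 1 = 29
t = (x̄ - μ₀) / (s/√n) = (53.14 - 50) / (13.38/√30) = 1.285
p-value = 0.2088

Since p-value > α = 0.05, we fail to reject H₀.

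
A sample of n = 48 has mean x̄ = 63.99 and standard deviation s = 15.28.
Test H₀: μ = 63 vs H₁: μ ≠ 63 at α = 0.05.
One-sample t-test:
H₀: μ = 63
H₁: μ ≠ 63
df = n - 1 = 47
t = (x̄ - μ₀) / (s/√n) = (63.99 - 63) / (15.28/√48) = 0.449
p-value = 0.6556

Since p-value > α = 0.05, we fail to reject H₀.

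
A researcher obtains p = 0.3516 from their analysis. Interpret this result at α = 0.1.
Since p = 0.3516 > α = 0.1, fail to reject H₀.
There is insufficient evidence to reject the null hypothesis; the result is not statistically significant at the 0.1 level.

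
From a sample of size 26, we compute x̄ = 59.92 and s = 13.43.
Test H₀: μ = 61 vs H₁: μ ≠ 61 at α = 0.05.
One-sample t-test:
H₀: μ = 61
H₁: μ ≠ 61
df = n - 1 = 25
t = (x̄ - μ₀) / (s/√n) = (59.92 - 61) / (13.43/√26) = -0.410
p-value = 0.6853

Since p-value > α = 0.05, we fail to reject H₀.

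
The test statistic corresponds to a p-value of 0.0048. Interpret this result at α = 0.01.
Since p = 0.0048 < α = 0.01, reject H₀.
There is sufficient evidence to reject the null hypothesis; the result is statistically significant at the 0.01 level.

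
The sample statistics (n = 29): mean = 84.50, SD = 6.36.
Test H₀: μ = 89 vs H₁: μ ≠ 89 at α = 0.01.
One-sample t-test:
H₀: μ = 89
H₁: μ ≠ 89
df = n - 1 = 28
t = (x̄ - μ₀) / (s/√n) = (84.50 - 89) / (6.36/√29) = -3.810
p-value = 0.0007

Since p-value < α = 0.01, we reject H₀.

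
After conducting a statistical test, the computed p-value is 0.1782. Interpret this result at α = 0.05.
Since p = 0.1782 > α = 0.05, fail to reject H₀.
There is insufficient evidence to reject the null hypothesis; the result is not statistically significant at the 0.05 level.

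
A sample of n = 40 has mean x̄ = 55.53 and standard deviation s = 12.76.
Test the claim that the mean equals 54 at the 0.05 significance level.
One-sample t-test:
H₀: μ = 54
H₁: μ ≠ 54
df = n - 1 = 39
t = (x̄ - μ₀) / (s/√n) = (55.53 - 54) / (12.76/√40) = 0.758
p-value = 0.4528

Since p-value > α = 0.05, we fail to reject H₀.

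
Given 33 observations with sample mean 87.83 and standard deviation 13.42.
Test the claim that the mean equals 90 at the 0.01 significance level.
One-sample t-test:
H₀: μ = 90
H₁: μ ≠ 90
df = n - 1 = 32
t = (x̄ - μ₀) / (s/√n) = (87.83 - 90) / (13.42/√33) = -0.929
p-value = 0.3599

Since p-value > α = 0.01, we fail to reject H₀.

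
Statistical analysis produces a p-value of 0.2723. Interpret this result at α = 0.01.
Since p = 0.2723 > α = 0.01, fail to reject H₀.
There is insufficient evidence to reject the null hypothesis; the result is not statistically significant at the 0.01 level.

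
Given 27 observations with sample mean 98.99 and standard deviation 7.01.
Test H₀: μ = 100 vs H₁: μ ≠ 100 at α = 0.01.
One-sample t-test:
H₀: μ = 100
H₁: μ ≠ 100
df = n - 1 = 26
t = (x̄ - μ₀) / (s/√n) = (98.99 - 100) / (7.01/√27) = -0.749
p-value = 0.4608

Since p-value > α = 0.01, we fail to reject H₀.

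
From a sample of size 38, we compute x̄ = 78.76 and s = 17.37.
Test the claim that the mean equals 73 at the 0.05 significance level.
One-sample t-test:
H₀: μ = 73
H₁: μ ≠ 73
df = n - 1 = 37
t = (x̄ - μ₀) / (s/√n) = (78.76 - 73) / (17.37/√38) = 2.044
p-value = 0.0481

Since p-value < α = 0.05, we reject H₀.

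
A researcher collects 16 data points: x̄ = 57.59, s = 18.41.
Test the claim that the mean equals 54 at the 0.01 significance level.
One-sample t-test:
H₀: μ = 54
H₁: μ ≠ 54
df = n - 1 = 15
t = (x̄ - μ₀) / (s/√n) = (57.59 - 54) / (18.41/√16) = 0.780
p-value = 0.4475

Since p-value > α = 0.01, we fail to reject H₀.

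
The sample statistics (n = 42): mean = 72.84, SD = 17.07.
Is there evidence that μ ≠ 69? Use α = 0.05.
One-sample t-test:
H₀: μ = 69
H₁: μ ≠ 69
df = n - 1 = 41
t = (x̄ - μ₀) / (s/√n) = (72.84 - 69) / (17.07/√42) = 1.458
p-value = 0.1525

Since p-value > α = 0.05, we fail to reject H₀.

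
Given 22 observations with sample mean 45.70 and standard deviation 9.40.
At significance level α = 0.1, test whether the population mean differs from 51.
One-sample t-test:
H₀: μ = 51
H₁: μ ≠ 51
df = n - 1 = 21
t = (x̄ - μ₀) / (s/√n) = (45.70 - 51) / (9.40/√22) = -2.645
p-value = 0.0152

Since p-value < α = 0.1, we reject H₀.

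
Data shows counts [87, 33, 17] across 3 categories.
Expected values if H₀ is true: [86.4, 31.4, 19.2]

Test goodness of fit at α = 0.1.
Chi-square goodness of fit test:
H₀: observed counts match expected distribution
H₁: observed counts differ from expected distribution
df = k - 1 = 2
χ² = Σ(O - E)²/E
   = (87 - 86.4)²/86.4 + (33 - 31.4)²/31.4 + (17 - 19.2)²/19.2
   = 0.004 + 0.082 + 0.252
   = 0.34
p-value = 0.8446

Since p-value > α = 0.1, we fail to reject H₀.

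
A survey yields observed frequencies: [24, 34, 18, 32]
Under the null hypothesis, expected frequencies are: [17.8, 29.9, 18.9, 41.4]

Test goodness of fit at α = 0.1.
Chi-square goodness of fit test:
H₀: observed counts match expected distribution
H₁: observed counts differ from expected distribution
df = k - 1 = 3
χ² = Σ(O - E)²/E
   = (24 - 17.8)²/17.8 + (34 - 29.9)²/29.9 + (18 - 18.9)²/18.9 + (32 - 41.4)²/41.4
   = 2.160 + 0.562 + 0.043 + 2.134
   = 4.90
p-value = 0.1794

Since p-value > α = 0.1, we fail to reject H₀.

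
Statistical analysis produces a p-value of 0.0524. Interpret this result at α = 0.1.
Since p = 0.0524 < α = 0.1, reject H₀.
There is sufficient evidence to reject the null hypothesis; the result is statistically significant at the 0.1 level.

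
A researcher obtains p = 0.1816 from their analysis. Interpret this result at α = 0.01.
Since p = 0.1816 > α = 0.01, fail to reject H₀.
There is insufficient evidence to reject the null hypothesis; the result is not statistically significant at the 0.01 level.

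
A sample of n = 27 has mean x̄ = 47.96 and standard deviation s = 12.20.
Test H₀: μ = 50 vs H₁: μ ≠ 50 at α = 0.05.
One-sample t-test:
H₀: μ = 50
H₁: μ ≠ 50
df = n - 1 = 26
t = (x̄ - μ₀) / (s/√n) = (47.96 - 50) / (12.20/√27) = -0.869
p-value = 0.3929

Since p-value > α = 0.05, we fail to reject H₀.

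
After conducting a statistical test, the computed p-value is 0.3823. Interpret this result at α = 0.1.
Since p = 0.3823 > α = 0.1, fail to reject H₀.
There is insufficient evidence to reject the null hypothesis; the result is not statistically significant at the 0.1 level.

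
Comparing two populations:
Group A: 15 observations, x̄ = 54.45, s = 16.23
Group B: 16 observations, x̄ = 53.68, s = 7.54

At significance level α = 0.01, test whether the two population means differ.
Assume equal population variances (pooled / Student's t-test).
Student's two-sample t-test (equal variances):
H₀: μ₁ = μ₂
H₁: μ₁ ≠ μ₂
df = n₁ + n₂ - 2 = 29
Pooled variance s_p² = [(n₁-1)s₁² + (n₂-1)s₂²] / (n₁ + n₂ - 2) = [(14)(16.23²) + (15)(7.54²)] / 29 = 156.5708
SE = √(s_p²(1/n₁ + 1/n₂)) = √(156.5708 × (1/15 + 1/16)) = 4.4971
t = (x̄₁ - x̄₂) / SE = (54.45 - 53.68) / 4.4971 = 0.77 / 4.4971 = 0.171
p-value = 0.8652

Since p-value > α = 0.01, we fail to reject H₀.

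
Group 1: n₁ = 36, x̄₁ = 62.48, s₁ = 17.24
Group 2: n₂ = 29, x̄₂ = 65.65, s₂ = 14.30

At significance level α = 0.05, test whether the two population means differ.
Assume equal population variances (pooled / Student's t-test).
Student's two-sample t-test (equal variances):
H₀: μ₁ = μ₂
H₁: μ₁ ≠ μ₂
df = n₁ + n₂ - 2 = 63
Pooled variance s_p² = [(n₁-1)s₁² + (n₂-1)s₂²] / (n₁ + n₂ - 2) = [(35)(17.24²) + (28)(14.30²)] / 63 = 256.0053
SE = √(s_p²(1/n₁ + 1/n₂)) = √(256.0053 × (1/36 + 1/29)) = 3.9924
t = (x̄₁ - x̄₂) / SE = (62.48 - 65.65) / 3.9924 = -3.17 / 3.9924 = -0.794
p-value = 0.4302

Since p-value > α = 0.05, we fail to reject H₀.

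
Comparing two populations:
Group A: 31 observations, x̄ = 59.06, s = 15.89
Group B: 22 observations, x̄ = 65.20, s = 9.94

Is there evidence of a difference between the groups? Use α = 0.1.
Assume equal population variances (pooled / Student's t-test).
Student's two-sample t-test (equal variances):
H₀: μ₁ = μ₂
H₁: μ₁ ≠ μ₂
df = n₁ + n₂ - 2 = 51
Pooled variance s_p² = [(n₁-1)s₁² + (n₂-1)s₂²] / (n₁ + n₂ - 2) = [(30)(15.89²) + (21)(9.94²)] / 51 = 189.2086
SE = √(s_p²(1/n₁ + 1/n₂)) = √(189.2086 × (1/31 + 1/22)) = 3.8346
t = (x̄₁ - x̄₂) / SE = (59.06 - 65.20) / 3.8346 = -6.14 / 3.8346 = -1.601
p-value = 0.1155

Since p-value > α = 0.1, we fail to reject H₀.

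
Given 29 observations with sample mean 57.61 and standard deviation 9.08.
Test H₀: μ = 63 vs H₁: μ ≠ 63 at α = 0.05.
One-sample t-test:
H₀: μ = 63
H₁: μ ≠ 63
df = n - 1 = 28
t = (x̄ - μ₀) / (s/√n) = (57.61 - 63) / (9.08/√29) = -3.197
p-value = 0.0034

Since p-value < α = 0.05, we reject H₀.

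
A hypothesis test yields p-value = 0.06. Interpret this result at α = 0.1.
Since p = 0.06 < α = 0.1, reject H₀.
There is sufficient evidence to reject the null hypothesis; the result is statistically significant at the 0.1 level.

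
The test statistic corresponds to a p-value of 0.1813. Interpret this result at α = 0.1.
Since p = 0.1813 > α = 0.1, fail to reject H₀.
There is insufficient evidence to reject the null hypothesis; the result is not statistically significant at the 0.1 level.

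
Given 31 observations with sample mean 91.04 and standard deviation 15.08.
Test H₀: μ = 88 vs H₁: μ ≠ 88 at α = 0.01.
One-sample t-test:
H₀: μ = 88
H₁: μ ≠ 88
df = n - 1 = 30
t = (x̄ - μ₀) / (s/√n) = (91.04 - 88) / (15.08/√31) = 1.122
p-value = 0.2706

Since p-value > α = 0.01, we fail to reject H₀.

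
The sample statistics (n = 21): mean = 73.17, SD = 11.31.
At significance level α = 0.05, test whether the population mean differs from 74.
One-sample t-test:
H₀: μ = 74
H₁: μ ≠ 74
df = n - 1 = 20
t = (x̄ - μ₀) / (s/√n) = (73.17 - 74) / (11.31/√21) = -0.336
p-value = 0.7401

Since p-value > α = 0.05, we fail to reject H₀.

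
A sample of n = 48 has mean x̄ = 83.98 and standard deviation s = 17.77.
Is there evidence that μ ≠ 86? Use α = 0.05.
One-sample t-test:
H₀: μ = 86
H₁: μ ≠ 86
df = n - 1 = 47
t = (x̄ - μ₀) / (s/√n) = (83.98 - 86) / (17.77/√48) = -0.788
p-value = 0.4349

Since p-value > α = 0.05, we fail to reject H₀.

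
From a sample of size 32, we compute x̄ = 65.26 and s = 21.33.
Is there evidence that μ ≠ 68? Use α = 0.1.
One-sample t-test:
H₀: μ = 68
H₁: μ ≠ 68
df = n - 1 = 31
t = (x̄ - μ₀) / (s/√n) = (65.26 - 68) / (21.33/√32) = -0.727
p-value = 0.4729

Since p-value > α = 0.1, we fail to reject H₀.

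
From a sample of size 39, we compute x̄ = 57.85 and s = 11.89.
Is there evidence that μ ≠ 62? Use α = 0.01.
One-sample t-test:
H₀: μ = 62
H₁: μ ≠ 62
df = n - 1 = 38
t = (x̄ - μ₀) / (s/√n) = (57.85 - 62) / (11.89/√39) = -2.180
p-value = 0.0355

Since p-value > α = 0.01, we fail to reject H₀.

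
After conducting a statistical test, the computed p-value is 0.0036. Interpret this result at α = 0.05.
Since p = 0.0036 < α = 0.05, reject H₀.
There is sufficient evidence to reject the null hypothesis; the result is statistically significant at the 0.05 level.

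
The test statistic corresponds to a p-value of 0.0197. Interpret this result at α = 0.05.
Since p = 0.0197 < α = 0.05, reject H₀.
There is sufficient evidence to reject the null hypothesis; the result is statistically significant at the 0.05 level.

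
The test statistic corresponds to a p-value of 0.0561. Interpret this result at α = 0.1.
Since p = 0.0561 < α = 0.1, reject H₀.
There is sufficient evidence to reject the null hypothesis; the result is statistically significant at the 0.1 level.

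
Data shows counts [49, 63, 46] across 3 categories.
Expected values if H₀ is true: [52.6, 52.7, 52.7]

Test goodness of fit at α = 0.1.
Chi-square goodness of fit test:
H₀: observed counts match expected distribution
H₁: observed counts differ from expected distribution
df = k - 1 = 2
χ² = Σ(O - E)²/E
   = (49 - 52.6)²/52.6 + (63 - 52.7)²/52.7 + (46 - 52.7)²/52.7
   = 0.246 + 2.013 + 0.852
   = 3.11
p-value = 0.2111

Since p-value > α = 0.1, we fail to reject H₀.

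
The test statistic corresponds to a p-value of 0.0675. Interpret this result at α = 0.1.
Since p = 0.0675 < α = 0.1, reject H₀.
There is sufficient evidence to reject the null hypothesis; the result is statistically significant at the 0.1 level.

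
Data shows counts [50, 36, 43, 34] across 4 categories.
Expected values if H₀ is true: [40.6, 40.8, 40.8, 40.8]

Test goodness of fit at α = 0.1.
Chi-square goodness of fit test:
H₀: observed counts match expected distribution
H₁: observed counts differ from expected distribution
df = k - 1 = 3
χ² = Σ(O - E)²/E
   = (50 - 40.6)²/40.6 + (36 - 40.8)²/40.8 + (43 - 40.8)²/40.8 + (34 - 40.8)²/40.8
   = 2.176 + 0.565 + 0.119 + 1.133
   = 3.99
p-value = 0.2622

Since p-value > α = 0.1, we fail to reject H₀.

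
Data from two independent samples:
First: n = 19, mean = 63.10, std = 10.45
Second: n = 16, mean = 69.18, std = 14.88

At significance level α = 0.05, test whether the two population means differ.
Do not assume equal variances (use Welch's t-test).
Welch's two-sample t-test:
H₀: μ₁ = μ₂
H₁: μ₁ ≠ μ₂
s₁²/n₁ = 10.45²/19 = 5.7475,  s₂²/n₂ = 14.88²/16 = 13.8384
SE = √(s₁²/n₁ + s₂²/n₂) = √(5.7475 + 13.8384) = 4.4256
df (Welch-Satterthwaite) = (s₁²/n₁ + s₂²/n₂)² / [(s₁²/n₁)²/(n₁-1) + (s₂²/n₂)²/(n₂-1)] ≈ 26.27
t = (x̄₁ - x̄₂) / SE = (63.10 - 69.18) / 4.4256 = -6.08 / 4.4256 = -1.374
p-value = 0.1811

Since p-value > α = 0.05, we fail to reject H₀.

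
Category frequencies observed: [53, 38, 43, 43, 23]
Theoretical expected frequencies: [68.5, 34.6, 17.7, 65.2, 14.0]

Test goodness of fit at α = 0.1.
Chi-square goodness of fit test:
H₀: observed counts match expected distribution
H₁: observed counts differ from expected distribution
df = k - 1 = 4
χ² = Σ(O - E)²/E
   = (53 - 68.5)²/68.5 + (38 - 34.6)²/34.6 + (43 - 17.7)²/17.7 + (43 - 65.2)²/65.2 + (23 - 14.0)²/14.0
   = 3.507 + 0.334 + 36.163 + 7.559 + 5.786
   = 53.35
p-value < 0.0001

Since p-value < α = 0.1, we reject H₀.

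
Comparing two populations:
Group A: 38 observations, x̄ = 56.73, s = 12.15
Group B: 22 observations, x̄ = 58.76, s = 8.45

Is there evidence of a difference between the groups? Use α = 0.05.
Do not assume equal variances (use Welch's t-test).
Welch's two-sample t-test:
H₀: μ₁ = μ₂
H₁: μ₁ ≠ μ₂
s₁²/n₁ = 12.15²/38 = 3.8848,  s₂²/n₂ = 8.45²/22 = 3.2456
SE = √(s₁²/n₁ + s₂²/n₂) = √(3.8848 + 3.2456) = 2.6703
df (Welch-Satterthwaite) = (s₁²/n₁ + s₂²/n₂)² / [(s₁²/n₁)²/(n₁-1) + (s₂²/n₂)²/(n₂-1)] ≈ 55.90
t = (x̄₁ - x̄₂) / SE = (56.73 - 58.76) / 2.6703 = -2.03 / 2.6703 = -0.760
p-value = 0.4503

Since p-value > α = 0.05, we fail to reject H₀.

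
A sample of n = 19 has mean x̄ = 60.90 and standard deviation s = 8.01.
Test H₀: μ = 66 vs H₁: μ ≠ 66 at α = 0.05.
One-sample t-test:
H₀: μ = 66
H₁: μ ≠ 66
df = n - 1 = 18
t = (x̄ - μ₀) / (s/√n) = (60.90 - 66) / (8.01/√19) = -2.775
p-value = 0.0125

Since p-value < α = 0.05, we reject H₀.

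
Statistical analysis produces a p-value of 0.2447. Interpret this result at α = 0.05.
Since p = 0.2447 > α = 0.05, fail to reject H₀.
There is insufficient evidence to reject the null hypothesis; the result is not statistically significant at the 0.05 level.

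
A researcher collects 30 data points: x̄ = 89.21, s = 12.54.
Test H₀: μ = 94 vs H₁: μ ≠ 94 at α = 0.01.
One-sample t-test:
H₀: μ = 94
H₁: μ ≠ 94
df = n - 1 = 29
t = (x̄ - μ₀) / (s/√n) = (89.21 - 94) / (12.54/√30) = -2.092
p-value = 0.0453

Since p-value > α = 0.01, we fail to reject H₀.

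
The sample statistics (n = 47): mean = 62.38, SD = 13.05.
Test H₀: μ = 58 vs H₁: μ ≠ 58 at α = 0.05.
One-sample t-test:
H₀: μ = 58
H₁: μ ≠ 58
df = n - 1 = 46
t = (x̄ - μ₀) / (s/√n) = (62.38 - 58) / (13.05/√47) = 2.301
p-value = 0.0260

Since p-value < α = 0.05, we reject H₀.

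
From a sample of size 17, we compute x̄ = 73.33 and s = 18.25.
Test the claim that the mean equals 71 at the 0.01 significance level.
One-sample t-test:
H₀: μ = 71
H₁: μ ≠ 71
df = n - 1 = 16
t = (x̄ - μ₀) / (s/√n) = (73.33 - 71) / (18.25/√17) = 0.526
p-value = 0.6058

Since p-value > α = 0.01, we fail to reject H₀.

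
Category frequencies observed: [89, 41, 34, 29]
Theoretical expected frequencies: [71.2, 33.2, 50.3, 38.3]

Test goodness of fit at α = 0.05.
Chi-square goodness of fit test:
H₀: observed counts match expected distribution
H₁: observed counts differ from expected distribution
df = k - 1 = 3
χ² = Σ(O - E)²/E
   = (89 - 71.2)²/71.2 + (41 - 33.2)²/33.2 + (34 - 50.3)²/50.3 + (29 - 38.3)²/38.3
   = 4.450 + 1.833 + 5.282 + 2.258
   = 13.82
p-value = 0.0032

Since p-value < α = 0.05, we reject H₀.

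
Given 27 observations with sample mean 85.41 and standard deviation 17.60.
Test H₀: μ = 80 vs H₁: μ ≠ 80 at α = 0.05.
One-sample t-test:
H₀: μ = 80
H₁: μ ≠ 80
df = n - 1 = 26
t = (x̄ - μ₀) / (s/√n) = (85.41 - 80) / (17.60/√27) = 1.597
p-value = 0.1223

Since p-value > α = 0.05, we fail to reject H₀.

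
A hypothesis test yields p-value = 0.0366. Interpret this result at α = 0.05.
Since p = 0.0366 < α = 0.05, reject H₀.
There is sufficient evidence to reject the null hypothesis; the result is statistically significant at the 0.05 level.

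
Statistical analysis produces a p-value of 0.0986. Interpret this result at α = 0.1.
Since p = 0.0986 < α = 0.1, reject H₀.
There is sufficient evidence to reject the null hypothesis; the result is statistically significant at the 0.1 level.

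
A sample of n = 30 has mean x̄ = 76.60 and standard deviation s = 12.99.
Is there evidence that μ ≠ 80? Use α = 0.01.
One-sample t-test:
H₀: μ = 80
H₁: μ ≠ 80
df = n - 1 = 29
t = (x̄ - μ₀) / (s/√n) = (76.60 - 80) / (12.99/√30) = -1.434
p-value = 0.1624

Since p-value > α = 0.01, we fail to reject H₀.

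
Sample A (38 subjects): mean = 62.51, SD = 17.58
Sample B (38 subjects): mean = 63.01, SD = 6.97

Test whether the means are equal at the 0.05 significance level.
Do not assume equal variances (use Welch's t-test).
Welch's two-sample t-test:
H₀: μ₁ = μ₂
H₁: μ₁ ≠ μ₂
s₁²/n₁ = 17.58²/38 = 8.1331,  s₂²/n₂ = 6.97²/38 = 1.2784
SE = √(s₁²/n₁ + s₂²/n₂) = √(8.1331 + 1.2784) = 3.0678
df (Welch-Satterthwaite) = (s₁²/n₁ + s₂²/n₂)² / [(s₁²/n₁)²/(n₁-1) + (s₂²/n₂)²/(n₂-1)] ≈ 48.35
t = (x̄₁ - x̄₂) / SE = (62.51 - 63.01) / 3.0678 = -0.50 / 3.0678 = -0.163
p-value = 0.8712

Since p-value > α = 0.05, we fail to reject H₀.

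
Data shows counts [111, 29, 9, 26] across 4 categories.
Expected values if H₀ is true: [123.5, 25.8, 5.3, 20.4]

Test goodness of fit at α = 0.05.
Chi-square goodness of fit test:
H₀: observed counts match expected distribution
H₁: observed counts differ from expected distribution
df = k - 1 = 3
χ² = Σ(O - E)²/E
   = (111 - 123.5)²/123.5 + (29 - 25.8)²/25.8 + (9 - 5.3)²/5.3 + (26 - 20.4)²/20.4
   = 1.265 + 0.397 + 2.583 + 1.537
   = 5.78
p-value = 0.1227

Since p-value > α = 0.05, we fail to reject H₀.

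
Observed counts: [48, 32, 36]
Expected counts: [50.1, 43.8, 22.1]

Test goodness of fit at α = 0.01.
Chi-square goodness of fit test:
H₀: observed counts match expected distribution
H₁: observed counts differ from expected distribution
df = k - 1 = 2
χ² = Σ(O - E)²/E
   = (48 - 50.1)²/50.1 + (32 - 43.8)²/43.8 + (36 - 22.1)²/22.1
   = 0.088 + 3.179 + 8.743
   = 12.01
p-value = 0.0025

Since p-value < α = 0.01, we reject H₀.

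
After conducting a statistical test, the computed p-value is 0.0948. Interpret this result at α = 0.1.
Since p = 0.0948 < α = 0.1, reject H₀.
There is sufficient evidence to reject the null hypothesis; the result is statistically significant at the 0.1 level.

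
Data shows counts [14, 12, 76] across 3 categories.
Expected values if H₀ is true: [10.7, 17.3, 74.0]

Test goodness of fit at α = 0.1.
Chi-square goodness of fit test:
H₀: observed counts match expected distribution
H₁: observed counts differ from expected distribution
df = k - 1 = 2
χ² = Σ(O - E)²/E
   = (14 - 10.7)²/10.7 + (12 - 17.3)²/17.3 + (76 - 74.0)²/74.0
   = 1.018 + 1.624 + 0.054
   = 2.70
p-value = 0.2598

Since p-value > α = 0.1, we fail to reject H₀.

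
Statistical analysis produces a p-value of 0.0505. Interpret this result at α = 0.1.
Since p = 0.0505 < α = 0.1, reject H₀.
There is sufficient evidence to reject the null hypothesis; the result is statistically significant at the 0.1 level.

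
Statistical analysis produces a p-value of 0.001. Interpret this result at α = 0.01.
Since p = 0.001 < α = 0.01, reject H₀.
There is sufficient evidence to reject the null hypothesis; the result is statistically significant at the 0.01 level.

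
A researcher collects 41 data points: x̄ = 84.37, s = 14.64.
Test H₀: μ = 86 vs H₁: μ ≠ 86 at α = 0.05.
One-sample t-test:
H₀: μ = 86
H₁: μ ≠ 86
df = n - 1 = 40
t = (x̄ - μ₀) / (s/√n) = (84.37 - 86) / (14.64/√41) = -0.713
p-value = 0.4800

Since p-value > α = 0.05, we fail to reject H₀.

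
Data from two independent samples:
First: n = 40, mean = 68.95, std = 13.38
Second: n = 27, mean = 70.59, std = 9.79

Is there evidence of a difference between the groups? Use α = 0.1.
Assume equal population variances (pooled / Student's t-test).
Student's two-sample t-test (equal variances):
H₀: μ₁ = μ₂
H₁: μ₁ ≠ μ₂
df = n₁ + n₂ - 2 = 65
Pooled variance s_p² = [(n₁-1)s₁² + (n₂-1)s₂²] / (n₁ + n₂ - 2) = [(39)(13.38²) + (26)(9.79²)] / 65 = 145.7523
SE = √(s_p²(1/n₁ + 1/n₂)) = √(145.7523 × (1/40 + 1/27)) = 3.0070
t = (x̄₁ - x̄₂) / SE = (68.95 - 70.59) / 3.0070 = -1.64 / 3.0070 = -0.545
p-value = 0.5873

Since p-value > α = 0.1, we fail to reject H₀.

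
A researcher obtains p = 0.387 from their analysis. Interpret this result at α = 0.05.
Since p = 0.387 > α = 0.05, fail to reject H₀.
There is insufficient evidence to reject the null hypothesis; the result is not statistically significant at the 0.05 level.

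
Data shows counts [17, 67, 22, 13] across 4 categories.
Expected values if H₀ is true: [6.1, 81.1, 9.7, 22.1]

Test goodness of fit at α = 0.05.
Chi-square goodness of fit test:
H₀: observed counts match expected distribution
H₁: observed counts differ from expected distribution
df = k - 1 = 3
χ² = Σ(O - E)²/E
   = (17 - 6.1)²/6.1 + (67 - 81.1)²/81.1 + (22 - 9.7)²/9.7 + (13 - 22.1)²/22.1
   = 19.477 + 2.451 + 15.597 + 3.747
   = 41.27
p-value < 0.0001

Since p-value < α = 0.05, we reject H₀.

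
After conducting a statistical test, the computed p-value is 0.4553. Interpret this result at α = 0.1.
Since p = 0.4553 > α = 0.1, fail to reject H₀.
There is insufficient evidence to reject the null hypothesis; the result is not statistically significant at the 0.1 level.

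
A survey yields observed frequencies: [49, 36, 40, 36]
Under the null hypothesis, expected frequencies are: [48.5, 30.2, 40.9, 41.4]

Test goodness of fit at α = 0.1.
Chi-square goodness of fit test:
H₀: observed counts match expected distribution
H₁: observed counts differ from expected distribution
df = k - 1 = 3
χ² = Σ(O - E)²/E
   = (49 - 48.5)²/48.5 + (36 - 30.2)²/30.2 + (40 - 40.9)²/40.9 + (36 - 41.4)²/41.4
   = 0.005 + 1.114 + 0.020 + 0.704
   = 1.84
p-value = 0.6056

Since p-value > α = 0.1, we fail to reject H₀.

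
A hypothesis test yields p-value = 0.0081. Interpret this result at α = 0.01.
Since p = 0.0081 < α = 0.01, reject H₀.
There is sufficient evidence to reject the null hypothesis; the result is statistically significant at the 0.01 level.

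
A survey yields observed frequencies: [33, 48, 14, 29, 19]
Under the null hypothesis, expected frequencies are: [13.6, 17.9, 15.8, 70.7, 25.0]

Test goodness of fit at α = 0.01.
Chi-square goodness of fit test:
H₀: observed counts match expected distribution
H₁: observed counts differ from expected distribution
df = k - 1 = 4
χ² = Σ(O - E)²/E
   = (33 - 13.6)²/13.6 + (48 - 17.9)²/17.9 + (14 - 15.8)²/15.8 + (29 - 70.7)²/70.7 + (19 - 25.0)²/25.0
   = 27.674 + 50.615 + 0.205 + 24.595 + 1.440
   = 104.53
p-value < 0.0001

Since p-value < α = 0.01, we reject H₀.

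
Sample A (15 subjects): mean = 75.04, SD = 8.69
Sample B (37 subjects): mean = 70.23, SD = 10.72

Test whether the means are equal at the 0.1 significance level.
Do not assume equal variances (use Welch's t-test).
Welch's two-sample t-test:
H₀: μ₁ = μ₂
H₁: μ₁ ≠ μ₂
s₁²/n₁ = 8.69²/15 = 5.0344,  s₂²/n₂ = 10.72²/37 = 3.1059
SE = √(s₁²/n₁ + s₂²/n₂) = √(5.0344 + 3.1059) = 2.8531
df (Welch-Satterthwaite) = (s₁²/n₁ + s₂²/n₂)² / [(s₁²/n₁)²/(n₁-1) + (s₂²/n₂)²/(n₂-1)] ≈ 31.88
t = (x̄₁ - x̄₂) / SE = (75.04 - 70.23) / 2.8531 = 4.81 / 2.8531 = 1.686
p-value = 0.1016

Since p-value > α = 0.1, we fail to reject H₀.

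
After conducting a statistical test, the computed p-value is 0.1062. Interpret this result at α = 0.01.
Since p = 0.1062 > α = 0.01, fail to reject H₀.
There is insufficient evidence to reject the null hypothesis; the result is not statistically significant at the 0.01 level.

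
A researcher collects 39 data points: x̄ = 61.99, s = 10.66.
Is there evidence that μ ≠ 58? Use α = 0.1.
One-sample t-test:
H₀: μ = 58
H₁: μ ≠ 58
df = n - 1 = 38
t = (x̄ - μ₀) / (s/√n) = (61.99 - 58) / (10.66/√39) = 2.337
p-value = 0.0248

Since p-value < α = 0.1, we reject H₀.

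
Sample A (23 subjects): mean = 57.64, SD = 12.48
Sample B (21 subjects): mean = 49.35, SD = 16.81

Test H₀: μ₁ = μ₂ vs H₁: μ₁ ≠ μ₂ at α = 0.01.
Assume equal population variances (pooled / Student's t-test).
Student's two-sample t-test (equal variances):
H₀: μ₁ = μ₂
H₁: μ₁ ≠ μ₂
df = n₁ + n₂ - 2 = 42
Pooled variance s_p² = [(n₁-1)s₁² + (n₂-1)s₂²] / (n₁ + n₂ - 2) = [(22)(12.48²) + (20)(16.81²)] / 42 = 216.1436
SE = √(s_p²(1/n₁ + 1/n₂)) = √(216.1436 × (1/23 + 1/21)) = 4.4374
t = (x̄₁ - x̄₂) / SE = (57.64 - 49.35) / 4.4374 = 8.29 / 4.4374 = 1.868
p-value = 0.0687

Since p-value > α = 0.01, we fail to reject H₀.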